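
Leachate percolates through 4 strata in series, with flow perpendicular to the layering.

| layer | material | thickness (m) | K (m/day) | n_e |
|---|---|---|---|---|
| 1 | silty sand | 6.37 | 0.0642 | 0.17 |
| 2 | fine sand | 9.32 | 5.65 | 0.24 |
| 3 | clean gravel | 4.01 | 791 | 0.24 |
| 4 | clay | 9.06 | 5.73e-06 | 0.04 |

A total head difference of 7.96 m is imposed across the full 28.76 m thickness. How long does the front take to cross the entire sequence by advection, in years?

With flow normal to the layers, continuity requires the same specific discharge q through every layer.
Σ(b_i/K_i) = 6.37/0.0642 + 9.32/5.65 + 4.01/791 + 9.06/5.73e-06 = 1.581e+06 d.
q = Δh / Σ(b_i/K_i) = 7.96 / 1.581e+06 = 5.034e-06 m/day.
In each layer the seepage velocity is v_i = q/n_i, so the layer transit time is t_i = b_i·n_i / q:
  layer 1 (silty sand): t_1 = 6.37 × 0.17 / 5.034e-06 = 2.151e+05 d
  layer 2 (fine sand): t_2 = 9.32 × 0.24 / 5.034e-06 = 4.443e+05 d
  layer 3 (clean gravel): t_3 = 4.01 × 0.24 / 5.034e-06 = 1.912e+05 d
  layer 4 (clay): t_4 = 9.06 × 0.04 / 5.034e-06 = 71991 d
Total t = Σ t_i = 9.226e+05 days = 2526 years.

2530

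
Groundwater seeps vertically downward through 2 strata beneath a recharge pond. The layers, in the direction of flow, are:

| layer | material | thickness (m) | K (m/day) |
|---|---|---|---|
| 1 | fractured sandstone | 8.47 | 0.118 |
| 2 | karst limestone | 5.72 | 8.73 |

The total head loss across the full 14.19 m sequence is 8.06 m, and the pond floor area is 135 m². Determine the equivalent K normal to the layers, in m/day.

0.196

Flow is perpendicular to layering, so the layers act in series and the equivalent K is the thickness-weighted harmonic mean.
Total thickness L = 8.47 + 5.72 = 14.19 m.
Σ(b_i/K_i) = 8.47/0.118 + 5.72/8.73 = 72.43 d.
K_eq = L / Σ(b_i/K_i) = 14.19 / 72.43 = 0.1959 m/day.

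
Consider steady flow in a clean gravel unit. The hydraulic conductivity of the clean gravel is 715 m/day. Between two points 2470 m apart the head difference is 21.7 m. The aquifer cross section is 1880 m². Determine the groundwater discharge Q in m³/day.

11800

Hydraulic gradient i = Δh / L = 21.7 / 2470 = 0.008785.
Darcy's law: Q = K · A · i = 715.0 × 1880 × 0.008785 = 11809 m³/day.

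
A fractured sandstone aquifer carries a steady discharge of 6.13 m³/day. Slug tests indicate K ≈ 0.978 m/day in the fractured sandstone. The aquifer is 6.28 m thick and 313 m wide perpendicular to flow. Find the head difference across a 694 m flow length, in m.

2.21

Cross-sectional area A = 313 × 6.28 = 1966 m².
From Q = K·A·i, i = Q / (K·A) = 6.13 / (0.9780 × 1966) = 0.003189.
Head loss Δh = i · L = 0.003189 × 694 = 2.213 m.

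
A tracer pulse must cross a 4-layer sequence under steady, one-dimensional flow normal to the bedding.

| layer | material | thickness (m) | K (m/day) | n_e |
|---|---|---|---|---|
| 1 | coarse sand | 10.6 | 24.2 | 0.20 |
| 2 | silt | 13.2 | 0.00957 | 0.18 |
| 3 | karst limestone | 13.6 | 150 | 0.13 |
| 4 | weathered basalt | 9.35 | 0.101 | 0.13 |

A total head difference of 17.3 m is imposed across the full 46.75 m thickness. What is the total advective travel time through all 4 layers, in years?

With flow normal to the layers, continuity requires the same specific discharge q through every layer.
Σ(b_i/K_i) = 10.6/24.2 + 13.2/0.00957 + 13.6/150 + 9.35/0.101 = 1472 d.
q = Δh / Σ(b_i/K_i) = 17.3 / 1472 = 0.01175 m/day.
In each layer the seepage velocity is v_i = q/n_i, so the layer transit time is t_i = b_i·n_i / q:
  layer 1 (coarse sand): t_1 = 10.6 × 0.20 / 0.01175 = 180.4 d
  layer 2 (silt): t_2 = 13.2 × 0.18 / 0.01175 = 202.2 d
  layer 3 (karst limestone): t_3 = 13.6 × 0.13 / 0.01175 = 150.5 d
  layer 4 (weathered basalt): t_4 = 9.35 × 0.13 / 0.01175 = 103.5 d
Total t = Σ t_i = 636.6 days = 1.743 years.

1.74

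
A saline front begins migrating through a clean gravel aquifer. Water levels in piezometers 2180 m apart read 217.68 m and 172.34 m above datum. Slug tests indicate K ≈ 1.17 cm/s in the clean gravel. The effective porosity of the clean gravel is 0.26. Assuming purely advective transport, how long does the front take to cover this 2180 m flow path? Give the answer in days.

Convert K: 1.17 cm/s × 864 = 1011 m/day.
Hydraulic gradient i = (217.68 − 172.34) / 2180 = 45.34 / 2180 = 0.02080.
Darcy flux q = K · i = 1011 × 0.02080 = 21.02 m/day.
Seepage velocity v = q / n_e = 21.02 / 0.26 = 80.86 m/day.
Travel time t = L / v = 2180 / 80.86 = 26.96 days.

27.0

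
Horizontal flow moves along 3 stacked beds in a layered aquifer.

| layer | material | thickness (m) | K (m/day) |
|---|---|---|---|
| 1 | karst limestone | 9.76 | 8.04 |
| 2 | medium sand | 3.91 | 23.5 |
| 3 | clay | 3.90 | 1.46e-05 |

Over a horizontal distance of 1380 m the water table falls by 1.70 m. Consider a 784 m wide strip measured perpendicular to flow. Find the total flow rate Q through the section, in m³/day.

165

Flow is parallel to layering, so each bed carries its own Darcy discharge and the transmissivities add.
Σ(K_i·b_i) = 8.04×9.76 + 23.5×3.91 + 1.46e-05×3.90 = 170.4 m²/day.
Hydraulic gradient i = Δh / L = 1.70 / 1380 = 0.001232.
Q = Σ(K_i·b_i) · W · i = 170.4 × 784 × 0.001232 = 164.5 m³/day.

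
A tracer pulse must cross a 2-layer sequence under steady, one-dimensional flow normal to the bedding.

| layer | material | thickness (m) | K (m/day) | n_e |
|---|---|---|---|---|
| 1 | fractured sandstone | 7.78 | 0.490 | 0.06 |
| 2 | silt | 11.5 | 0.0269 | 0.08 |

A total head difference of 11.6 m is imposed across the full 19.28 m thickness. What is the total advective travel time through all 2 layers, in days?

53.0

With flow normal to the layers, continuity requires the same specific discharge q through every layer.
Σ(b_i/K_i) = 7.78/0.490 + 11.5/0.0269 = 443.4 d.
q = Δh / Σ(b_i/K_i) = 11.6 / 443.4 = 0.02616 m/day.
In each layer the seepage velocity is v_i = q/n_i, so the layer transit time is t_i = b_i·n_i / q:
  layer 1 (fractured sandstone): t_1 = 7.78 × 0.06 / 0.02616 = 17.84 d
  layer 2 (silt): t_2 = 11.5 × 0.08 / 0.02616 = 35.17 d
Total t = Σ t_i = 53.01 days.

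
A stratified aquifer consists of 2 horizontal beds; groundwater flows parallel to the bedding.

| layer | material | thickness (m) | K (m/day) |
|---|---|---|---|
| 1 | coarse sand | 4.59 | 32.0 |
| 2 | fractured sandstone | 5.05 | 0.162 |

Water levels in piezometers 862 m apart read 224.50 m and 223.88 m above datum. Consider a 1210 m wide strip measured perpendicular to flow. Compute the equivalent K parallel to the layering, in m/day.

15.3

Flow is parallel to layering, so each bed carries its own Darcy discharge and the transmissivities add.
Σ(K_i·b_i) = 32.0×4.59 + 0.162×5.05 = 147.7 m²/day.
Total thickness b = 9.640 m, so K_eq = Σ(K_i·b_i)/b = 15.32 m/day.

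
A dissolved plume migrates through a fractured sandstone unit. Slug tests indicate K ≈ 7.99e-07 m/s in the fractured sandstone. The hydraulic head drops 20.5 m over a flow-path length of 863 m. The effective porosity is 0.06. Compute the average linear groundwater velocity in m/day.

0.0273

Convert K: 7.99e-07 m/s × 86400 = 0.06903 m/day.
Hydraulic gradient i = Δh / L = 20.5 / 863 = 0.02375.
Darcy flux q = K · i = 0.06903 × 0.02375 = 0.001640 m/day.
Seepage velocity v = q / n_e = 0.001640 / 0.06 = 0.02733 m/day.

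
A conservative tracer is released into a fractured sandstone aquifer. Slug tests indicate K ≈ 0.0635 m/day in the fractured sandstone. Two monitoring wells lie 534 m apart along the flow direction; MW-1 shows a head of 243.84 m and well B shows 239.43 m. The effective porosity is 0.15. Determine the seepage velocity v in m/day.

0.00350

Hydraulic gradient i = (243.84 − 239.43) / 534 = 4.41 / 534 = 0.008258.
Darcy flux q = K · i = 0.06350 × 0.008258 = 0.0005244 m/day.
Seepage velocity v = q / n_e = 0.0005244 / 0.15 = 0.003496 m/day.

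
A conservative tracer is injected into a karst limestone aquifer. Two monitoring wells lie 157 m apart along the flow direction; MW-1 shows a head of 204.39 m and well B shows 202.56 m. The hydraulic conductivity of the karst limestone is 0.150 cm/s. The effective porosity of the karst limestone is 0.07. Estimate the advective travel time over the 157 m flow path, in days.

7.28

Convert K: 0.150 cm/s × 864 = 129.6 m/day.
Hydraulic gradient i = (204.39 − 202.56) / 157 = 1.83 / 157 = 0.01166.
Darcy flux q = K · i = 129.6 × 0.01166 = 1.511 m/day.
Seepage velocity v = q / n_e = 1.511 / 0.07 = 21.58 m/day.
Travel time t = L / v = 157 / 21.58 = 7.275 days.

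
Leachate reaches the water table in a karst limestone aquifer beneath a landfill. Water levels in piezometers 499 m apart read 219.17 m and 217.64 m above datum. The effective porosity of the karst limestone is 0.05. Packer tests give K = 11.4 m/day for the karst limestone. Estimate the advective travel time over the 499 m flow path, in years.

Hydraulic gradient i = (219.17 − 217.64) / 499 = 1.53 / 499 = 0.003066.
Darcy flux q = K · i = 11.40 × 0.003066 = 0.03495 m/day.
Seepage velocity v = q / n_e = 0.03495 / 0.05 = 0.6991 m/day.
Travel time t = L / v = 499 / 0.6991 = 713.8 days = 1.954 years.

1.95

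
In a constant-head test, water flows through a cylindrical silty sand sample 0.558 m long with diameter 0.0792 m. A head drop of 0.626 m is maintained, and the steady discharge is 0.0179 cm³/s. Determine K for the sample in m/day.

Cross-sectional area A = π·(d/2)² = π × (0.0792/2)² = 0.004927 m².
Convert discharge: 0.0179 cm³/s = 1.790e-08 m³/s.
Darcy's law rearranged: K = Q·L / (A·Δh) = 1.790e-08 × 0.558 / (0.004927 × 0.626) = 3.239e-06 m/s = 0.2798 m/day.

0.280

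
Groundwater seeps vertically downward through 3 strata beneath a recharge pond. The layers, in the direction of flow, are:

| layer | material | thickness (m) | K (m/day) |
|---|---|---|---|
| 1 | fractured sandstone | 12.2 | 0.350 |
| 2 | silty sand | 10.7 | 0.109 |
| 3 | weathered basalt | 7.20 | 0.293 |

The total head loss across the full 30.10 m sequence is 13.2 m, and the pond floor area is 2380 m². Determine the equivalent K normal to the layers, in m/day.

0.191

Flow is perpendicular to layering, so the layers act in series and the equivalent K is the thickness-weighted harmonic mean.
Total thickness L = 12.2 + 10.7 + 7.20 = 30.10 m.
Σ(b_i/K_i) = 12.2/0.350 + 10.7/0.109 + 7.20/0.293 = 157.6 d.
K_eq = L / Σ(b_i/K_i) = 30.10 / 157.6 = 0.1910 m/day.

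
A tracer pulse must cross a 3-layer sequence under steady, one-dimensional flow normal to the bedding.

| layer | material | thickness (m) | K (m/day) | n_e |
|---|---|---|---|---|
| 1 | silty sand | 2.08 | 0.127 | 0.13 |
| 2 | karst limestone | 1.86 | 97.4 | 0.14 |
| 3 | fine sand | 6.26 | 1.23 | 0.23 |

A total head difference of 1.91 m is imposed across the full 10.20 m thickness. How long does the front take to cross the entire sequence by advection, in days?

22.2

With flow normal to the layers, continuity requires the same specific discharge q through every layer.
Σ(b_i/K_i) = 2.08/0.127 + 1.86/97.4 + 6.26/1.23 = 21.49 d.
q = Δh / Σ(b_i/K_i) = 1.91 / 21.49 = 0.08889 m/day.
In each layer the seepage velocity is v_i = q/n_i, so the layer transit time is t_i = b_i·n_i / q:
  layer 1 (silty sand): t_1 = 2.08 × 0.13 / 0.08889 = 3.042 d
  layer 2 (karst limestone): t_2 = 1.86 × 0.14 / 0.08889 = 2.929 d
  layer 3 (fine sand): t_3 = 6.26 × 0.23 / 0.08889 = 16.20 d
Total t = Σ t_i = 22.17 days.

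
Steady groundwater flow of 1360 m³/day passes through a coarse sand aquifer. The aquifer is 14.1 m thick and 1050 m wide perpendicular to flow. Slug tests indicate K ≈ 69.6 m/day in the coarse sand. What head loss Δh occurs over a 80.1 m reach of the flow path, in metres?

Cross-sectional area A = 1050 × 14.1 = 14805 m².
From Q = K·A·i, i = Q / (K·A) = 1360 / (69.60 × 14805) = 0.001320.
Head loss Δh = i · L = 0.001320 × 80.1 = 0.1057 m.

0.106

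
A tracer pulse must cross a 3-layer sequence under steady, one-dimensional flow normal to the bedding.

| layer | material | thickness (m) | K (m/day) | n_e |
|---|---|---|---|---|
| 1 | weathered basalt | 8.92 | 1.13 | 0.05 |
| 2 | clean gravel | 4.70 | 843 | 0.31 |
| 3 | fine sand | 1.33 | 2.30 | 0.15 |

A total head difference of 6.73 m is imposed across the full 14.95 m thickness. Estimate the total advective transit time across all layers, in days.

With flow normal to the layers, continuity requires the same specific discharge q through every layer.
Σ(b_i/K_i) = 8.92/1.13 + 4.70/843 + 1.33/2.30 = 8.478 d.
q = Δh / Σ(b_i/K_i) = 6.73 / 8.478 = 0.7939 m/day.
In each layer the seepage velocity is v_i = q/n_i, so the layer transit time is t_i = b_i·n_i / q:
  layer 1 (weathered basalt): t_1 = 8.92 × 0.05 / 0.7939 = 0.5618 d
  layer 2 (clean gravel): t_2 = 4.70 × 0.31 / 0.7939 = 1.835 d
  layer 3 (fine sand): t_3 = 1.33 × 0.15 / 0.7939 = 0.2513 d
Total t = Σ t_i = 2.648 days.

2.65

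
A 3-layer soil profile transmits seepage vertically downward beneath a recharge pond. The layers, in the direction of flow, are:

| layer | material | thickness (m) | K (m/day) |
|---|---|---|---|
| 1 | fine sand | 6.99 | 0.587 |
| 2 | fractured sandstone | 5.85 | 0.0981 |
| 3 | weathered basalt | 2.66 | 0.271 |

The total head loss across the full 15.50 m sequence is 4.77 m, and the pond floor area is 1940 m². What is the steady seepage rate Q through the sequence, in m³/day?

114

Flow is perpendicular to layering, so the layers act in series and the equivalent K is the thickness-weighted harmonic mean.
Total thickness L = 6.99 + 5.85 + 2.66 = 15.50 m.
Σ(b_i/K_i) = 6.99/0.587 + 5.85/0.0981 + 2.66/0.271 = 81.36 d.
K_eq = L / Σ(b_i/K_i) = 15.50 / 81.36 = 0.1905 m/day.
Q = K_eq · A · (Δh/L) = 0.1905 × 1940 × (4.77/15.50) = 113.7 m³/day.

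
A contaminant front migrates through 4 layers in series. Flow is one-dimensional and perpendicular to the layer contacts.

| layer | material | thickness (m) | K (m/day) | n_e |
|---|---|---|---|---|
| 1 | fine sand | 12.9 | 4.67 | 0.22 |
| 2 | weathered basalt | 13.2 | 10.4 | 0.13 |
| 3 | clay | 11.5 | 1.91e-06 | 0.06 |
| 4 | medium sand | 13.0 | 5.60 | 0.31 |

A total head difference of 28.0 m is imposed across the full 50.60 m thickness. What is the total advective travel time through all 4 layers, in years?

With flow normal to the layers, continuity requires the same specific discharge q through every layer.
Σ(b_i/K_i) = 12.9/4.67 + 13.2/10.4 + 11.5/1.91e-06 + 13.0/5.60 = 6.021e+06 d.
q = Δh / Σ(b_i/K_i) = 28.0 / 6.021e+06 = 4.650e-06 m/day.
In each layer the seepage velocity is v_i = q/n_i, so the layer transit time is t_i = b_i·n_i / q:
  layer 1 (fine sand): t_1 = 12.9 × 0.22 / 4.650e-06 = 6.103e+05 d
  layer 2 (weathered basalt): t_2 = 13.2 × 0.13 / 4.650e-06 = 3.690e+05 d
  layer 3 (clay): t_3 = 11.5 × 0.06 / 4.650e-06 = 1.484e+05 d
  layer 4 (medium sand): t_4 = 13.0 × 0.31 / 4.650e-06 = 8.666e+05 d
Total t = Σ t_i = 1.994e+06 days = 5460 years.

5460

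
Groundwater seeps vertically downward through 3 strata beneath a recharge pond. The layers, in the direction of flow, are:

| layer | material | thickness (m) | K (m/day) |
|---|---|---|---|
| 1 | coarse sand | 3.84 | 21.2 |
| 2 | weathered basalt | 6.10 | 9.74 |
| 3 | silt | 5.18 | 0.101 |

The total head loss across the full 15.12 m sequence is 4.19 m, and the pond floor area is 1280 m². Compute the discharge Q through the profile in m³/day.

Flow is perpendicular to layering, so the layers act in series and the equivalent K is the thickness-weighted harmonic mean.
Total thickness L = 3.84 + 6.10 + 5.18 = 15.12 m.
Σ(b_i/K_i) = 3.84/21.2 + 6.10/9.74 + 5.18/0.101 = 52.09 d.
K_eq = L / Σ(b_i/K_i) = 15.12 / 52.09 = 0.2902 m/day.
Q = K_eq · A · (Δh/L) = 0.2902 × 1280 × (4.19/15.12) = 103.0 m³/day.

103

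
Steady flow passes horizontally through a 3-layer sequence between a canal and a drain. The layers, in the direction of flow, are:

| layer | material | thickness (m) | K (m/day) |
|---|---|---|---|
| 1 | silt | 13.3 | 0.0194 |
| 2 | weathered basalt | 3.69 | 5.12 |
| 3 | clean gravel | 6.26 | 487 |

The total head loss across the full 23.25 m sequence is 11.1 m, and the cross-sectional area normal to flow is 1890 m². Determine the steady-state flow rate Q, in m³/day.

30.6

Flow is perpendicular to layering, so the layers act in series and the equivalent K is the thickness-weighted harmonic mean.
Total thickness L = 13.3 + 3.69 + 6.26 = 23.25 m.
Σ(b_i/K_i) = 13.3/0.0194 + 3.69/5.12 + 6.26/487 = 686.3 d.
K_eq = L / Σ(b_i/K_i) = 23.25 / 686.3 = 0.03388 m/day.
Q = K_eq · A · (Δh/L) = 0.03388 × 1890 × (11.1/23.25) = 30.57 m³/day.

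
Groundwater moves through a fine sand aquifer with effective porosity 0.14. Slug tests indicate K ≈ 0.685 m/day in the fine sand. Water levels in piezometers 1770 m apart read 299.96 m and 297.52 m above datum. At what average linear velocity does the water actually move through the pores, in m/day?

Hydraulic gradient i = (299.96 − 297.52) / 1770 = 2.44 / 1770 = 0.001379.
Darcy flux q = K · i = 0.6850 × 0.001379 = 0.0009443 m/day.
Seepage velocity v = q / n_e = 0.0009443 / 0.14 = 0.006745 m/day.

0.00674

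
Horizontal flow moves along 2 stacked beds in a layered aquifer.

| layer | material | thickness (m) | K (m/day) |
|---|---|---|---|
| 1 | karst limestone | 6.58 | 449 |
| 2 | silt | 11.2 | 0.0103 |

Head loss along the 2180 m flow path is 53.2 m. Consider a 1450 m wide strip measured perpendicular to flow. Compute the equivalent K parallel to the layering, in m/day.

166

Flow is parallel to layering, so each bed carries its own Darcy discharge and the transmissivities add.
Σ(K_i·b_i) = 449×6.58 + 0.0103×11.2 = 2955 m²/day.
Total thickness b = 17.78 m, so K_eq = Σ(K_i·b_i)/b = 166.2 m/day.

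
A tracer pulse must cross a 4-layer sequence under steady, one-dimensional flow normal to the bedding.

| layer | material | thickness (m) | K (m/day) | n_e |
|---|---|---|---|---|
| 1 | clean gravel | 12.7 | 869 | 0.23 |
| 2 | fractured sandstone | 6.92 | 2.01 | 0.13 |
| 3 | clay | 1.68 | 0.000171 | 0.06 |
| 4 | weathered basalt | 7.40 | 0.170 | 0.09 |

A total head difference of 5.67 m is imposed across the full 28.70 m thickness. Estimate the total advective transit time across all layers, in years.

21.9

With flow normal to the layers, continuity requires the same specific discharge q through every layer.
Σ(b_i/K_i) = 12.7/869 + 6.92/2.01 + 1.68/0.000171 + 7.40/0.170 = 9872 d.
q = Δh / Σ(b_i/K_i) = 5.67 / 9872 = 0.0005744 m/day.
In each layer the seepage velocity is v_i = q/n_i, so the layer transit time is t_i = b_i·n_i / q:
  layer 1 (clean gravel): t_1 = 12.7 × 0.23 / 0.0005744 = 5086 d
  layer 2 (fractured sandstone): t_2 = 6.92 × 0.13 / 0.0005744 = 1566 d
  layer 3 (clay): t_3 = 1.68 × 0.06 / 0.0005744 = 175.5 d
  layer 4 (weathered basalt): t_4 = 7.40 × 0.09 / 0.0005744 = 1160 d
Total t = Σ t_i = 7987 days = 21.87 years.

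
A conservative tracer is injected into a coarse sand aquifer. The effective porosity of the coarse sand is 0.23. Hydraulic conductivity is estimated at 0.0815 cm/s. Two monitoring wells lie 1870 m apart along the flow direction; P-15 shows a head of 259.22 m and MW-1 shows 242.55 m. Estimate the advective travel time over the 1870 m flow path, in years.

1.88

Convert K: 0.0815 cm/s × 864 = 70.42 m/day.
Hydraulic gradient i = (259.22 − 242.55) / 1870 = 16.67 / 1870 = 0.008914.
Darcy flux q = K · i = 70.42 × 0.008914 = 0.6277 m/day.
Seepage velocity v = q / n_e = 0.6277 / 0.23 = 2.729 m/day.
Travel time t = L / v = 1870 / 2.729 = 685.2 days = 1.876 years.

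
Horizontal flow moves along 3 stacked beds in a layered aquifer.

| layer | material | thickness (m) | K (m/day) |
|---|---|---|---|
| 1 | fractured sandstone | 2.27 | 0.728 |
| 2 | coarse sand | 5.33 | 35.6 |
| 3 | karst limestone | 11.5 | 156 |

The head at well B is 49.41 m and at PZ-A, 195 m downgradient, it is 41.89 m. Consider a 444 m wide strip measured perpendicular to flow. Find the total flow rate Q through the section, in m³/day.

Flow is parallel to layering, so each bed carries its own Darcy discharge and the transmissivities add.
Σ(K_i·b_i) = 0.728×2.27 + 35.6×5.33 + 156×11.5 = 1985 m²/day.
Hydraulic gradient i = (49.41 − 41.89) / 195 = 7.52 / 195 = 0.03856.
Q = Σ(K_i·b_i) · W · i = 1985 × 444 × 0.03856 = 33995 m³/day.

34000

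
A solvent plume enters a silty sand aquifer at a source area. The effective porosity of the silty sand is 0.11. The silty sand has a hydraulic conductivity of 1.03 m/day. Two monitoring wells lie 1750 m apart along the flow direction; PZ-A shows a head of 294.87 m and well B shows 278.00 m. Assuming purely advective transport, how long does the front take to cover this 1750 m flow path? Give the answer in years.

53.1

Hydraulic gradient i = (294.87 − 278.00) / 1750 = 16.87 / 1750 = 0.009640.
Darcy flux q = K · i = 1.030 × 0.009640 = 0.009929 m/day.
Seepage velocity v = q / n_e = 0.009929 / 0.11 = 0.09027 m/day.
Travel time t = L / v = 1750 / 0.09027 = 19387 days = 53.08 years.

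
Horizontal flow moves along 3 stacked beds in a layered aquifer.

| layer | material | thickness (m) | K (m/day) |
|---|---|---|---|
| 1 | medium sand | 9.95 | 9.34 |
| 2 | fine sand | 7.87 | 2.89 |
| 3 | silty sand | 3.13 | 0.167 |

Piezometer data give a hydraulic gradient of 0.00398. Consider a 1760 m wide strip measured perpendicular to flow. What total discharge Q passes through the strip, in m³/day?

Flow is parallel to layering, so each bed carries its own Darcy discharge and the transmissivities add.
Σ(K_i·b_i) = 9.34×9.95 + 2.89×7.87 + 0.167×3.13 = 116.2 m²/day.
Hydraulic gradient i = 0.00398.
Q = Σ(K_i·b_i) · W · i = 116.2 × 1760 × 0.003980 = 814.0 m³/day.

814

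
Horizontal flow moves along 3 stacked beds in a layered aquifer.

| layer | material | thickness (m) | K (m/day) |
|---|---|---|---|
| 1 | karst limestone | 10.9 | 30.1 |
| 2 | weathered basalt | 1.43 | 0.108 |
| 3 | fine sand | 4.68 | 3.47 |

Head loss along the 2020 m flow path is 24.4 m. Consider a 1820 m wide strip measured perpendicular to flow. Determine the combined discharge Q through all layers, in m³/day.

Flow is parallel to layering, so each bed carries its own Darcy discharge and the transmissivities add.
Σ(K_i·b_i) = 30.1×10.9 + 0.108×1.43 + 3.47×4.68 = 344.5 m²/day.
Hydraulic gradient i = Δh / L = 24.4 / 2020 = 0.01208.
Q = Σ(K_i·b_i) · W · i = 344.5 × 1820 × 0.01208 = 7573 m³/day.

7570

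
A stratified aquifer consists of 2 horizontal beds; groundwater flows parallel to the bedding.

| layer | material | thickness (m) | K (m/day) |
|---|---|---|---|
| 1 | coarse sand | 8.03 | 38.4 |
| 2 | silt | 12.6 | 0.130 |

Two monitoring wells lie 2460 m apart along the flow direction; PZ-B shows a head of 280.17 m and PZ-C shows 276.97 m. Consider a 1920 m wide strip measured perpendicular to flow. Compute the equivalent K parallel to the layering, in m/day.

15.0

Flow is parallel to layering, so each bed carries its own Darcy discharge and the transmissivities add.
Σ(K_i·b_i) = 38.4×8.03 + 0.130×12.6 = 310.0 m²/day.
Total thickness b = 20.63 m, so K_eq = Σ(K_i·b_i)/b = 15.03 m/day.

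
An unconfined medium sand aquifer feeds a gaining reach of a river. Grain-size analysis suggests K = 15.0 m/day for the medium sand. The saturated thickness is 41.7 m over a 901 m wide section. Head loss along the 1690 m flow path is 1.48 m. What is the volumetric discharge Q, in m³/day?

494

Cross-sectional area A = 901 × 41.7 = 37572 m².
Hydraulic gradient i = Δh / L = 1.48 / 1690 = 0.0008757.
Darcy's law: Q = K · A · i = 15.00 × 37572 × 0.0008757 = 493.5 m³/day.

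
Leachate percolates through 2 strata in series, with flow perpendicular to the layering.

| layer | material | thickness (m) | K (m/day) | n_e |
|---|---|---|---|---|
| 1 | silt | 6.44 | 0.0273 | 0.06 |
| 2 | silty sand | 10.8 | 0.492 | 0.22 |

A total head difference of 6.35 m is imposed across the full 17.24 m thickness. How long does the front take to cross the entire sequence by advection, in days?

112

With flow normal to the layers, continuity requires the same specific discharge q through every layer.
Σ(b_i/K_i) = 6.44/0.0273 + 10.8/0.492 = 257.8 d.
q = Δh / Σ(b_i/K_i) = 6.35 / 257.8 = 0.02463 m/day.
In each layer the seepage velocity is v_i = q/n_i, so the layer transit time is t_i = b_i·n_i / q:
  layer 1 (silt): t_1 = 6.44 × 0.06 / 0.02463 = 15.69 d
  layer 2 (silty sand): t_2 = 10.8 × 0.22 / 0.02463 = 96.48 d
Total t = Σ t_i = 112.2 days.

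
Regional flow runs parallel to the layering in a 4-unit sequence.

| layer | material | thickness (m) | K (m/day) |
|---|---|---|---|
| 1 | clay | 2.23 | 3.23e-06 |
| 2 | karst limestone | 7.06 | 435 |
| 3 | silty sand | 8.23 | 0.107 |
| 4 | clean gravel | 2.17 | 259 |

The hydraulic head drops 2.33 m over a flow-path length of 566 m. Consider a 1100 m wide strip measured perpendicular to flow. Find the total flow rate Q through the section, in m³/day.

Flow is parallel to layering, so each bed carries its own Darcy discharge and the transmissivities add.
Σ(K_i·b_i) = 3.23e-06×2.23 + 435×7.06 + 0.107×8.23 + 259×2.17 = 3634 m²/day.
Hydraulic gradient i = Δh / L = 2.33 / 566 = 0.004117.
Q = Σ(K_i·b_i) · W · i = 3634 × 1100 × 0.004117 = 16456 m³/day.

16500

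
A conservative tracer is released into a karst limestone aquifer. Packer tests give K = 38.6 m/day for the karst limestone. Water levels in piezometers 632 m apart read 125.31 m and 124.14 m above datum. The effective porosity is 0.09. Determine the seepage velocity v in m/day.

0.794

Hydraulic gradient i = (125.31 − 124.14) / 632 = 1.17 / 632 = 0.001851.
Darcy flux q = K · i = 38.60 × 0.001851 = 0.07146 m/day.
Seepage velocity v = q / n_e = 0.07146 / 0.09 = 0.7940 m/day.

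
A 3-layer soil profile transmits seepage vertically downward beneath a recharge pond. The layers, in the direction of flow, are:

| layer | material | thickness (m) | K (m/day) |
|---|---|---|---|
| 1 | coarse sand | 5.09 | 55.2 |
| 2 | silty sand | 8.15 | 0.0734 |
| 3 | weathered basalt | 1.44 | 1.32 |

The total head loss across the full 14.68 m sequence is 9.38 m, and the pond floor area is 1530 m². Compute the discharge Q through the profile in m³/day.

128

Flow is perpendicular to layering, so the layers act in series and the equivalent K is the thickness-weighted harmonic mean.
Total thickness L = 5.09 + 8.15 + 1.44 = 14.68 m.
Σ(b_i/K_i) = 5.09/55.2 + 8.15/0.0734 + 1.44/1.32 = 112.2 d.
K_eq = L / Σ(b_i/K_i) = 14.68 / 112.2 = 0.1308 m/day.
Q = K_eq · A · (Δh/L) = 0.1308 × 1530 × (9.38/14.68) = 127.9 m³/day.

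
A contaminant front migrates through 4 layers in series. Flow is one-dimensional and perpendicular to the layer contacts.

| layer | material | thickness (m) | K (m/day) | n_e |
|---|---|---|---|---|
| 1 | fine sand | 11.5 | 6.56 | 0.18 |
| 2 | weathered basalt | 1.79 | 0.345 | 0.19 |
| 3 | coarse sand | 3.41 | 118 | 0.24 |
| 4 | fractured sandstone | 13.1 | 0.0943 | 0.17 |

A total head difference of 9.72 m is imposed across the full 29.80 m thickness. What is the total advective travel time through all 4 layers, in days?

With flow normal to the layers, continuity requires the same specific discharge q through every layer.
Σ(b_i/K_i) = 11.5/6.56 + 1.79/0.345 + 3.41/118 + 13.1/0.0943 = 145.9 d.
q = Δh / Σ(b_i/K_i) = 9.72 / 145.9 = 0.06663 m/day.
In each layer the seepage velocity is v_i = q/n_i, so the layer transit time is t_i = b_i·n_i / q:
  layer 1 (fine sand): t_1 = 11.5 × 0.18 / 0.06663 = 31.07 d
  layer 2 (weathered basalt): t_2 = 1.79 × 0.19 / 0.06663 = 5.105 d
  layer 3 (coarse sand): t_3 = 3.41 × 0.24 / 0.06663 = 12.28 d
  layer 4 (fractured sandstone): t_4 = 13.1 × 0.17 / 0.06663 = 33.43 d
Total t = Σ t_i = 81.88 days.

81.9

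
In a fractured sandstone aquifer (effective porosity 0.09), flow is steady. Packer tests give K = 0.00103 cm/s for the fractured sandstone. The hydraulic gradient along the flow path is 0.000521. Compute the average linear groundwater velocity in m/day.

Convert K: 0.00103 cm/s × 864 = 0.8899 m/day.
Hydraulic gradient i = 0.000521.
Darcy flux q = K · i = 0.8899 × 0.0005210 = 0.0004636 m/day.
Seepage velocity v = q / n_e = 0.0004636 / 0.09 = 0.005152 m/day.

0.00515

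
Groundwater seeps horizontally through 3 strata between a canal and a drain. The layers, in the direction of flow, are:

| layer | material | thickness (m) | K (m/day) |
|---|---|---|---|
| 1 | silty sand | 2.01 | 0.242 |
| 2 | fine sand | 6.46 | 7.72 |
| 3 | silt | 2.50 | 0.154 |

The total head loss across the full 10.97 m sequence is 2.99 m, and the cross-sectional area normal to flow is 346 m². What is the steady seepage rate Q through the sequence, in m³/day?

40.8

Flow is perpendicular to layering, so the layers act in series and the equivalent K is the thickness-weighted harmonic mean.
Total thickness L = 2.01 + 6.46 + 2.50 = 10.97 m.
Σ(b_i/K_i) = 2.01/0.242 + 6.46/7.72 + 2.50/0.154 = 25.38 d.
K_eq = L / Σ(b_i/K_i) = 10.97 / 25.38 = 0.4323 m/day.
Q = K_eq · A · (Δh/L) = 0.4323 × 346 × (2.99/10.97) = 40.77 m³/day.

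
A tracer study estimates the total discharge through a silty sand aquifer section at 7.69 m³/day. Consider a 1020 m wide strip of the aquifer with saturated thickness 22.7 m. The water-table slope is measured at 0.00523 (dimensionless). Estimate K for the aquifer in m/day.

Cross-sectional area A = 1020 × 22.7 = 23154 m².
Hydraulic gradient i = 0.00523.
From Q = K·A·i, K = Q / (A·i) = 7.69 / (23154 × 0.005230) = 0.06350 m/day.

0.0635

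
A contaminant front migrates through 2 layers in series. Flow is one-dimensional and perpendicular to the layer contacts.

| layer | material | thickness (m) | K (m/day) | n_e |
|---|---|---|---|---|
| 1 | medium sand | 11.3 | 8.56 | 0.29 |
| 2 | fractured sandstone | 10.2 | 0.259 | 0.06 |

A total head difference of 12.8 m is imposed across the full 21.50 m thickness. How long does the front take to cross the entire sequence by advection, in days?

12.4

With flow normal to the layers, continuity requires the same specific discharge q through every layer.
Σ(b_i/K_i) = 11.3/8.56 + 10.2/0.259 = 40.70 d.
q = Δh / Σ(b_i/K_i) = 12.8 / 40.70 = 0.3145 m/day.
In each layer the seepage velocity is v_i = q/n_i, so the layer transit time is t_i = b_i·n_i / q:
  layer 1 (medium sand): t_1 = 11.3 × 0.29 / 0.3145 = 10.42 d
  layer 2 (fractured sandstone): t_2 = 10.2 × 0.06 / 0.3145 = 1.946 d
Total t = Σ t_i = 12.37 days.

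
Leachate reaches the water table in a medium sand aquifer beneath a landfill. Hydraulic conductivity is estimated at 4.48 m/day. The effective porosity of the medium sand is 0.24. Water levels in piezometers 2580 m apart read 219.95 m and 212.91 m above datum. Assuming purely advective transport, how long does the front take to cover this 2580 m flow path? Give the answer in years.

Hydraulic gradient i = (219.95 − 212.91) / 2580 = 7.04 / 2580 = 0.002729.
Darcy flux q = K · i = 4.480 × 0.002729 = 0.01222 m/day.
Seepage velocity v = q / n_e = 0.01222 / 0.24 = 0.05094 m/day.
Travel time t = L / v = 2580 / 0.05094 = 50652 days = 138.7 years.

139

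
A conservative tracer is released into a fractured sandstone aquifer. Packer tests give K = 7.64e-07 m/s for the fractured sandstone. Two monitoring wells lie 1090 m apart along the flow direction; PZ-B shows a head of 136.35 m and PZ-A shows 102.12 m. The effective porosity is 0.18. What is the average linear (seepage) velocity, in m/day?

Convert K: 7.64e-07 m/s × 86400 = 0.06601 m/day.
Hydraulic gradient i = (136.35 − 102.12) / 1090 = 34.23 / 1090 = 0.03140.
Darcy flux q = K · i = 0.06601 × 0.03140 = 0.002073 m/day.
Seepage velocity v = q / n_e = 0.002073 / 0.18 = 0.01152 m/day.

0.0115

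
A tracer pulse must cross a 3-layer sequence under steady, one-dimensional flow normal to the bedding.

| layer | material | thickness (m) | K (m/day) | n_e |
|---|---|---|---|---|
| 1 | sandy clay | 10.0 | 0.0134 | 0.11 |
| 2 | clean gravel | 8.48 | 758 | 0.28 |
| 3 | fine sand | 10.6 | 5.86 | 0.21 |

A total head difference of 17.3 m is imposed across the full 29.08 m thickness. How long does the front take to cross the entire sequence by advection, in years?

With flow normal to the layers, continuity requires the same specific discharge q through every layer.
Σ(b_i/K_i) = 10.0/0.0134 + 8.48/758 + 10.6/5.86 = 748.1 d.
q = Δh / Σ(b_i/K_i) = 17.3 / 748.1 = 0.02313 m/day.
In each layer the seepage velocity is v_i = q/n_i, so the layer transit time is t_i = b_i·n_i / q:
  layer 1 (sandy clay): t_1 = 10.0 × 0.11 / 0.02313 = 47.57 d
  layer 2 (clean gravel): t_2 = 8.48 × 0.28 / 0.02313 = 102.7 d
  layer 3 (fine sand): t_3 = 10.6 × 0.21 / 0.02313 = 96.26 d
Total t = Σ t_i = 246.5 days = 0.6749 years.

0.675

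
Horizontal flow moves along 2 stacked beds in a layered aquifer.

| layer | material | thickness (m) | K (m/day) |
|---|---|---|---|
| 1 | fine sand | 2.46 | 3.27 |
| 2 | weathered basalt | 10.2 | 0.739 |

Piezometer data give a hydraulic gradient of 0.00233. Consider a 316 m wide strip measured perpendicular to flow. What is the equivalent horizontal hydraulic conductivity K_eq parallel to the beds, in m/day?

1.23

Flow is parallel to layering, so each bed carries its own Darcy discharge and the transmissivities add.
Σ(K_i·b_i) = 3.27×2.46 + 0.739×10.2 = 15.58 m²/day.
Total thickness b = 12.66 m, so K_eq = Σ(K_i·b_i)/b = 1.231 m/day.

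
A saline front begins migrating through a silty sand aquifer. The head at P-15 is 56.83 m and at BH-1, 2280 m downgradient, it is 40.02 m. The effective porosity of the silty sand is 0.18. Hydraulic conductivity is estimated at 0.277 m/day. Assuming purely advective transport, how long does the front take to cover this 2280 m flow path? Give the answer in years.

550

Hydraulic gradient i = (56.83 − 40.02) / 2280 = 16.81 / 2280 = 0.007373.
Darcy flux q = K · i = 0.2770 × 0.007373 = 0.002042 m/day.
Seepage velocity v = q / n_e = 0.002042 / 0.18 = 0.01135 m/day.
Travel time t = L / v = 2280 / 0.01135 = 2.010e+05 days = 550.2 years.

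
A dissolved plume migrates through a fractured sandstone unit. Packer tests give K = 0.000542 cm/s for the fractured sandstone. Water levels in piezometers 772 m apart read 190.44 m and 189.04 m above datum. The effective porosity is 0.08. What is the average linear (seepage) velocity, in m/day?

Convert K: 0.000542 cm/s × 864 = 0.4683 m/day.
Hydraulic gradient i = (190.44 − 189.04) / 772 = 1.4 / 772 = 0.001813.
Darcy flux q = K · i = 0.4683 × 0.001813 = 0.0008492 m/day.
Seepage velocity v = q / n_e = 0.0008492 / 0.08 = 0.01062 m/day.

0.0106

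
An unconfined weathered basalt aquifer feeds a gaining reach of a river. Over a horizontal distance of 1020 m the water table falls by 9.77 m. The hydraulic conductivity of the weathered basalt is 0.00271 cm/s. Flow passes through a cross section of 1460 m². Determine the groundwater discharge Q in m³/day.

32.7

Convert K: 0.00271 cm/s × 864 = 2.341 m/day.
Hydraulic gradient i = Δh / L = 9.77 / 1020 = 0.009578.
Darcy's law: Q = K · A · i = 2.341 × 1460 × 0.009578 = 32.74 m³/day.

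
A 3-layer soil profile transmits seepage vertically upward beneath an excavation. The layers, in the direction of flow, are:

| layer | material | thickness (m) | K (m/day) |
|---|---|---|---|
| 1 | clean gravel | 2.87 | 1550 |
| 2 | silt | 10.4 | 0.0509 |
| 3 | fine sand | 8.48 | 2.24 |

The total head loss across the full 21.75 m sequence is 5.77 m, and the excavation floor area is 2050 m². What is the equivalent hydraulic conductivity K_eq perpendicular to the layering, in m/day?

Flow is perpendicular to layering, so the layers act in series and the equivalent K is the thickness-weighted harmonic mean.
Total thickness L = 2.87 + 10.4 + 8.48 = 21.75 m.
Σ(b_i/K_i) = 2.87/1550 + 10.4/0.0509 + 8.48/2.24 = 208.1 d.
K_eq = L / Σ(b_i/K_i) = 21.75 / 208.1 = 0.1045 m/day.

0.105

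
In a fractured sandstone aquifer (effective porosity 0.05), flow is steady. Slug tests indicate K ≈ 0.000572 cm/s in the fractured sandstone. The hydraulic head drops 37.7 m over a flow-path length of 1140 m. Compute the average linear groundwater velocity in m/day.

Convert K: 0.000572 cm/s × 864 = 0.4942 m/day.
Hydraulic gradient i = Δh / L = 37.7 / 1140 = 0.03307.
Darcy flux q = K · i = 0.4942 × 0.03307 = 0.01634 m/day.
Seepage velocity v = q / n_e = 0.01634 / 0.05 = 0.3269 m/day.

0.327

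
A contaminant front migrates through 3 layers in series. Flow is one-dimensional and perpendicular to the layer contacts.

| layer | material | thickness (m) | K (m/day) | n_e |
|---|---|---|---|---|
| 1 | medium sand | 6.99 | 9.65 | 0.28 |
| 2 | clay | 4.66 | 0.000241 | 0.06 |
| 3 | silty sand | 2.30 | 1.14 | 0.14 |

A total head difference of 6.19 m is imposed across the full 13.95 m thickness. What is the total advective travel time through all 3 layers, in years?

With flow normal to the layers, continuity requires the same specific discharge q through every layer.
Σ(b_i/K_i) = 6.99/9.65 + 4.66/0.000241 + 2.30/1.14 = 19339 d.
q = Δh / Σ(b_i/K_i) = 6.19 / 19339 = 0.0003201 m/day.
In each layer the seepage velocity is v_i = q/n_i, so the layer transit time is t_i = b_i·n_i / q:
  layer 1 (medium sand): t_1 = 6.99 × 0.28 / 0.0003201 = 6115 d
  layer 2 (clay): t_2 = 4.66 × 0.06 / 0.0003201 = 873.5 d
  layer 3 (silty sand): t_3 = 2.30 × 0.14 / 0.0003201 = 1006 d
Total t = Σ t_i = 7994 days = 21.89 years.

21.9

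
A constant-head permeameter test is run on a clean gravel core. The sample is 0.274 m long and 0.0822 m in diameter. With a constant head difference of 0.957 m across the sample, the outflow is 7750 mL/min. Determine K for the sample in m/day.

Cross-sectional area A = π·(d/2)² = π × (0.0822/2)² = 0.005307 m².
Convert discharge: 7750 mL/min = 0.0001292 m³/s.
Darcy's law rearranged: K = Q·L / (A·Δh) = 0.0001292 × 0.274 / (0.005307 × 0.957) = 0.006969 m/s = 602.1 m/day.

602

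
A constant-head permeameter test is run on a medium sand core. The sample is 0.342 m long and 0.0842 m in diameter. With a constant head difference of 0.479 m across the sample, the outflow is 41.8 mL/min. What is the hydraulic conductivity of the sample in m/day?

7.72

Cross-sectional area A = π·(d/2)² = π × (0.0842/2)² = 0.005568 m².
Convert discharge: 41.8 mL/min = 6.967e-07 m³/s.
Darcy's law rearranged: K = Q·L / (A·Δh) = 6.967e-07 × 0.342 / (0.005568 × 0.479) = 8.933e-05 m/s = 7.718 m/day.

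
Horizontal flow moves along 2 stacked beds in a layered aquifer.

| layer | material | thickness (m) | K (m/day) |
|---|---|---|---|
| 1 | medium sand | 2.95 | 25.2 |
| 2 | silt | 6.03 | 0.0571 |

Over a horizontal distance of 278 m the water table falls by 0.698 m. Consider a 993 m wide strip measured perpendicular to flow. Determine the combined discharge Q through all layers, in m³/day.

186

Flow is parallel to layering, so each bed carries its own Darcy discharge and the transmissivities add.
Σ(K_i·b_i) = 25.2×2.95 + 0.0571×6.03 = 74.68 m²/day.
Hydraulic gradient i = Δh / L = 0.698 / 278 = 0.002511.
Q = Σ(K_i·b_i) · W · i = 74.68 × 993 × 0.002511 = 186.2 m³/day.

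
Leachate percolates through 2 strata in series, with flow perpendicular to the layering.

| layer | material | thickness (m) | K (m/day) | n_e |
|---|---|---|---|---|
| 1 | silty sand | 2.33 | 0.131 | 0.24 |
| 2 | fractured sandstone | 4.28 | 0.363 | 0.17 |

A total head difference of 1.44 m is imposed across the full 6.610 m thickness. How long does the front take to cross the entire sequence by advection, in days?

26.4

With flow normal to the layers, continuity requires the same specific discharge q through every layer.
Σ(b_i/K_i) = 2.33/0.131 + 4.28/0.363 = 29.58 d.
q = Δh / Σ(b_i/K_i) = 1.44 / 29.58 = 0.04869 m/day.
In each layer the seepage velocity is v_i = q/n_i, so the layer transit time is t_i = b_i·n_i / q:
  layer 1 (silty sand): t_1 = 2.33 × 0.24 / 0.04869 = 11.49 d
  layer 2 (fractured sandstone): t_2 = 4.28 × 0.17 / 0.04869 = 14.94 d
Total t = Σ t_i = 26.43 days.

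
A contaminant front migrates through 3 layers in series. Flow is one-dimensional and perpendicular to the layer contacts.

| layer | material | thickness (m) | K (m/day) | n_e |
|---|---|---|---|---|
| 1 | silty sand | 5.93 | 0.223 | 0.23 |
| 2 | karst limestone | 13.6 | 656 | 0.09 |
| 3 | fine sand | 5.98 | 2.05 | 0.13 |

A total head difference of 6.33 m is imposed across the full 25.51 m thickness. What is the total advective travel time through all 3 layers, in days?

15.7

With flow normal to the layers, continuity requires the same specific discharge q through every layer.
Σ(b_i/K_i) = 5.93/0.223 + 13.6/656 + 5.98/2.05 = 29.53 d.
q = Δh / Σ(b_i/K_i) = 6.33 / 29.53 = 0.2144 m/day.
In each layer the seepage velocity is v_i = q/n_i, so the layer transit time is t_i = b_i·n_i / q:
  layer 1 (silty sand): t_1 = 5.93 × 0.23 / 0.2144 = 6.363 d
  layer 2 (karst limestone): t_2 = 13.6 × 0.09 / 0.2144 = 5.710 d
  layer 3 (fine sand): t_3 = 5.98 × 0.13 / 0.2144 = 3.627 d
Total t = Σ t_i = 15.70 days.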